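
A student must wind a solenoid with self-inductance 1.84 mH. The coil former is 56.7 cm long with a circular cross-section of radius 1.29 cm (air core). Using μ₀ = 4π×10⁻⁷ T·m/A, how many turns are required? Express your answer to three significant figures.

N ≈ 1260 turns

A = πr² = π(1.290×10^-2 m)² = 5.228×10^-4 m².
From L = μ₀N²A/ℓ, N = √(Lℓ / (μ₀A)).
N = √[(1.840×10^-3)(0.567) / ((4π×10⁻⁷)×5.228×10^-4)] = √(1.588×10^6) ≈ 1260.2.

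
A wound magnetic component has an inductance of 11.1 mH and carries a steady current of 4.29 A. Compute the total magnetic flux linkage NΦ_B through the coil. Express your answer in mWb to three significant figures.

From L = NΦ_B/I, the flux linkage is NΦ_B = LI.
NΦ_B = (1.110×10^-2 H)(4.29 A) = 4.762×10^-2 Wb.

NΦ_B ≈ 47.6 mWb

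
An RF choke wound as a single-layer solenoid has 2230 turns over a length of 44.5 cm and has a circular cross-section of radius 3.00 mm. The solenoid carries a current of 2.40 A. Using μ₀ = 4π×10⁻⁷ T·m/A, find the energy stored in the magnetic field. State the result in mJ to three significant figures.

U ≈ 1.14 mJ

A = πr² = π(3.000×10^-3 m)² = 2.827×10^-5 m².
L = μ₀N²A/ℓ = (4π×10⁻⁷)(2230)²(2.827×10^-5)/(0.445) = 3.971×10^-4 H.
U = ½LI² = ½(3.971×10^-4)(2.40)² = 1.144×10^-3 J.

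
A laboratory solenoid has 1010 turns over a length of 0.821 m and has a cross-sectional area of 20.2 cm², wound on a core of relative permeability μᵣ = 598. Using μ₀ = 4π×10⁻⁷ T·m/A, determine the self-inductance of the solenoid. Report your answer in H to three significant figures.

L ≈ 1.89 H

A = 20.2 cm² = 2.020×10^-3 m².
For a long solenoid, L = μ₀μᵣN²A/ℓ.
L = (4π×10⁻⁷)(598)(1010)²(2.020×10^-3)/(0.821 m) = 1.886 H.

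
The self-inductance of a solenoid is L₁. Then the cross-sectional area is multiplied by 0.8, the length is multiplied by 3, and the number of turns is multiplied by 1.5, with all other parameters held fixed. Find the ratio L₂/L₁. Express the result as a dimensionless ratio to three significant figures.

L₂/L₁ = 0.600

For a solenoid, L ∝ μᵣN²A/ℓ.
L₂/L₁ = (0.8) × (3)^-1 × (1.5)^2 = 0.600.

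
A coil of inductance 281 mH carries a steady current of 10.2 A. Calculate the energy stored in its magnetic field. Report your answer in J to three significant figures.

U ≈ 14.6 J

Stored magnetic energy: U = ½LI².
U = ½(0.281 H)(10.2 A)² = 14.62 J.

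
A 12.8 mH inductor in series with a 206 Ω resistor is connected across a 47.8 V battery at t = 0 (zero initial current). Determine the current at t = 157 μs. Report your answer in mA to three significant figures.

τ = L/R = 1.280×10^-2/206 = 6.214×10^-5 s; final current I_∞ = ε/R = 47.8/206 = 0.232 A.
I(t) = I_∞(1 − e^(−t/τ)) with t/τ = 2.527.
I = (0.232)(1 − e^(−2.527)) = 0.21349 A.

I ≈ 213 mA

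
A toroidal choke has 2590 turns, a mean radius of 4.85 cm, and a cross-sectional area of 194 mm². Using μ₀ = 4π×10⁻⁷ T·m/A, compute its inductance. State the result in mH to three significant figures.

For a thin toroid, L = μ₀N²A/(2πR).
L = (4π×10⁻⁷)(2590)²(1.940×10^-4) / (2π×4.850×10^-2 m) = 5.366×10^-3 H.

L ≈ 5.37 mH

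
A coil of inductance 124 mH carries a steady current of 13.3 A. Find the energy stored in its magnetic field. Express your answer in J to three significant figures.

U ≈ 11.0 J

Stored magnetic energy: U = ½LI².
U = ½(0.124 H)(13.3 A)² = 10.97 J.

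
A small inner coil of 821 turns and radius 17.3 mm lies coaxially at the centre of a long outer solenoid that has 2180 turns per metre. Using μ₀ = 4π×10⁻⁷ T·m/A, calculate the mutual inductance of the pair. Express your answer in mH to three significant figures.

The outer solenoid produces a uniform field B₁ = μ₀n₁I₁ across the inner coil,
so the flux linkage is N₂Φ = N₂B₁A₂ = μ₀n₁N₂A₂·I₁, giving M = μ₀n₁N₂A₂.
A₂ = πr² = π(1.730×10^-2 m)² = 9.402×10^-4 m².
M = (4π×10⁻⁷)(2180)(821)(9.402×10^-4) = 2.1147×10^-3 H.

M ≈ 2.11 mH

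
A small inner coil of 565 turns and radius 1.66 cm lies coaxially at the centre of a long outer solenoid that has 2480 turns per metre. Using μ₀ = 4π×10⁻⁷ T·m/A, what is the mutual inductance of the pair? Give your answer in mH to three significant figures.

M ≈ 1.52 mH

The outer solenoid produces a uniform field B₁ = μ₀n₁I₁ across the inner coil,
so the flux linkage is N₂Φ = N₂B₁A₂ = μ₀n₁N₂A₂·I₁, giving M = μ₀n₁N₂A₂.
A₂ = πr² = π(1.660×10^-2 m)² = 8.657×10^-4 m².
M = (4π×10⁻⁷)(2480)(565)(8.657×10^-4) = 1.524×10^-3 H.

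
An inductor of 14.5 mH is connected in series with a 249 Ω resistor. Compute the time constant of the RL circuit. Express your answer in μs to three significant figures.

τ = L/R = (1.450×10^-2 H)/(249 Ω) = 5.823×10^-5 s.

τ ≈ 58.2 μs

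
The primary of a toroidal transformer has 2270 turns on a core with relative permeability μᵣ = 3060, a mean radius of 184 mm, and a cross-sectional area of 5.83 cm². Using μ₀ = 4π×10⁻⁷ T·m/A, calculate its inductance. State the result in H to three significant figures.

L ≈ 9.99 H

For a thin toroid, L = μ₀μᵣN²A/(2πR).
L = (4π×10⁻⁷)(3060)(2270)²(5.830×10^-4) / (2π×0.184 m) = 9.992 H.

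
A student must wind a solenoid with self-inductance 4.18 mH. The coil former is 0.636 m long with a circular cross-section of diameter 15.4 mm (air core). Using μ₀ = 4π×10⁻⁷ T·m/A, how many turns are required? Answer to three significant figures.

A = π(d/2)² = π(7.700×10^-3 m)² = 1.863×10^-4 m².
From L = μ₀N²A/ℓ, N = √(Lℓ / (μ₀A)).
N = √[(4.180×10^-3)(0.636) / ((4π×10⁻⁷)×1.863×10^-4)] = √(1.136×10^7) ≈ 3370.1.

N ≈ 3370 turns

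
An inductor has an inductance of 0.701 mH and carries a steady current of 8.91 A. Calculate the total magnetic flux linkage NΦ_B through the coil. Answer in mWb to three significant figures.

From L = NΦ_B/I, the flux linkage is NΦ_B = LI.
NΦ_B = (7.010×10^-4 H)(8.91 A) = 6.246×10^-3 Wb.

NΦ_B ≈ 6.25 mWb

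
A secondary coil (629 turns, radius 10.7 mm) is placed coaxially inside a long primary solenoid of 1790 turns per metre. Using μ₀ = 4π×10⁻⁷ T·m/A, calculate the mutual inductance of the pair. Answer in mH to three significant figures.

The outer solenoid produces a uniform field B₁ = μ₀n₁I₁ across the inner coil,
so the flux linkage is N₂Φ = N₂B₁A₂ = μ₀n₁N₂A₂·I₁, giving M = μ₀n₁N₂A₂.
A₂ = πr² = π(1.070×10^-2 m)² = 3.597×10^-4 m².
M = (4π×10⁻⁷)(1790)(629)(3.597×10^-4) = 5.089×10^-4 H.

M ≈ 0.509 mH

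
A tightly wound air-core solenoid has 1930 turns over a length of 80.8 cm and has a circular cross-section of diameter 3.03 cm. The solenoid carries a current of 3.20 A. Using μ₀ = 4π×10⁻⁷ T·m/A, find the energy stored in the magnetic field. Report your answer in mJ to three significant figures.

A = π(d/2)² = π(1.515×10^-2 m)² = 7.211×10^-4 m².
L = μ₀N²A/ℓ = (4π×10⁻⁷)(1930)²(7.211×10^-4)/(0.808) = 4.177×10^-3 H.
U = ½LI² = ½(4.177×10^-3)(3.20)² = 2.139×10^-2 J.

U ≈ 21.4 mJ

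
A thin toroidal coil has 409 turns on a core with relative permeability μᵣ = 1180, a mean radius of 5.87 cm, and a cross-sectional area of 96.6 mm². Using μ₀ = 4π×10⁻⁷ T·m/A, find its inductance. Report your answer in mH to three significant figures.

L ≈ 65.0 mH

For a thin toroid, L = μ₀μᵣN²A/(2πR).
L = (4π×10⁻⁷)(1180)(409)²(9.660×10^-5) / (2π×5.870×10^-2 m) = 6.497×10^-2 H.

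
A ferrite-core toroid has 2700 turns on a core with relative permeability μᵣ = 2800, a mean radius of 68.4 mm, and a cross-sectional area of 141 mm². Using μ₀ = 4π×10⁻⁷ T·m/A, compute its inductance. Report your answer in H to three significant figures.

For a thin toroid, L = μ₀μᵣN²A/(2πR).
L = (4π×10⁻⁷)(2800)(2700)²(1.410×10^-4) / (2π×6.840×10^-2 m) = 8.415 H.

L ≈ 8.42 H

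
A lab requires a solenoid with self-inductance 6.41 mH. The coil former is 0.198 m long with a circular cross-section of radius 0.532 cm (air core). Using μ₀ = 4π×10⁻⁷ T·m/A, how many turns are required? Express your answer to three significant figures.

A = πr² = π(5.320×10^-3 m)² = 8.891×10^-5 m².
From L = μ₀N²A/ℓ, N = √(Lℓ / (μ₀A)).
N = √[(6.410×10^-3)(0.198) / ((4π×10⁻⁷)×8.891×10^-5)] = √(1.136×10^7) ≈ 3370.3.

N ≈ 3370 turns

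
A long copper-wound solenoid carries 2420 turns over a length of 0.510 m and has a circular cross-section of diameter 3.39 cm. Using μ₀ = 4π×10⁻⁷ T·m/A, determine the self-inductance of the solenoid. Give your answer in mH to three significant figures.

A = π(d/2)² = π(1.695×10^-2 m)² = 9.026×10^-4 m².
For a long solenoid, L = μ₀N²A/ℓ.
L = (4π×10⁻⁷)(2420)²(9.026×10^-4)/(0.51 m) = 1.302×10^-2 H.

L ≈ 13.0 mH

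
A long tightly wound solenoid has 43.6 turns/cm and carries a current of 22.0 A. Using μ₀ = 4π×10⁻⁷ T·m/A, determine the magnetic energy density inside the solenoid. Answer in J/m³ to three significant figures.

u ≈ 5780 J/m³

B = μ₀nI = (4π×10⁻⁷)(4.360×10^3)(22.0) = 0.1205 T.
u = B²/(2μ₀) = (0.1205)²/(2×4π×10⁻⁷) = 5.781×10^3 J/m³.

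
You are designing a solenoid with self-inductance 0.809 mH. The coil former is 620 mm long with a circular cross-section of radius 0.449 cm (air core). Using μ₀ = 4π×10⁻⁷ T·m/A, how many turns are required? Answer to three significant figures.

N ≈ 2510 turns

A = πr² = π(4.490×10^-3 m)² = 6.333×10^-5 m².
From L = μ₀N²A/ℓ, N = √(Lℓ / (μ₀A)).
N = √[(8.090×10^-4)(0.62) / ((4π×10⁻⁷)×6.333×10^-5)] = √(6.302×10^6) ≈ 2510.4.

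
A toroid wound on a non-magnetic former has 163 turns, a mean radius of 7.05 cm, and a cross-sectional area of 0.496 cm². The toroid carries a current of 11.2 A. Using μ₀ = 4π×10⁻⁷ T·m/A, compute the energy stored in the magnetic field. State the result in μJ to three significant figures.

U ≈ 234 μJ

L = μ₀N²A/(2πR) = (4π×10⁻⁷)(163)²(4.960×10^-5)/(2π×7.050×10^-2) = 3.739×10^-6 H.
U = ½LI² = ½(3.739×10^-6)(11.2)² = 2.3448×10^-4 J.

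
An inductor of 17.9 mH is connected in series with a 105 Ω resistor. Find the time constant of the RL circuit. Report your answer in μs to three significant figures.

τ ≈ 170 μs

τ = L/R = (1.790×10^-2 H)/(105 Ω) = 1.7048×10^-4 s.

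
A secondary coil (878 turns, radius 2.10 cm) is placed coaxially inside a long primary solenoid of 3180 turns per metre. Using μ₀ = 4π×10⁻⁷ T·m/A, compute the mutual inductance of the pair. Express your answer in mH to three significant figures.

The outer solenoid produces a uniform field B₁ = μ₀n₁I₁ across the inner coil,
so the flux linkage is N₂Φ = N₂B₁A₂ = μ₀n₁N₂A₂·I₁, giving M = μ₀n₁N₂A₂.
A₂ = πr² = π(2.100×10^-2 m)² = 1.385×10^-3 m².
M = (4π×10⁻⁷)(3180)(878)(1.385×10^-3) = 4.861×10^-3 H.

M ≈ 4.86 mH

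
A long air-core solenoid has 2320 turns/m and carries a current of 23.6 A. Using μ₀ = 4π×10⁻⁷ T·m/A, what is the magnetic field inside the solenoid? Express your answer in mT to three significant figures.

B ≈ 68.8 mT

Inside a long solenoid, B = μ₀nI.
B = (4π×10⁻⁷)(2.320×10^3 m⁻¹)(23.6 A) = 6.880×10^-2 T.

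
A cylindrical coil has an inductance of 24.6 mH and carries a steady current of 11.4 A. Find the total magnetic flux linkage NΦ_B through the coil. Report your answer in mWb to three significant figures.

From L = NΦ_B/I, the flux linkage is NΦ_B = LI.
NΦ_B = (2.460×10^-2 H)(11.4 A) = 0.2804 Wb.

NΦ_B ≈ 280 mWb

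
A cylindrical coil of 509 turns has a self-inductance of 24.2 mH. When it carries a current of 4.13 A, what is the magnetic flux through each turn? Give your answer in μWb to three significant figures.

From L = NΦ_B/I, the flux per turn is Φ_B = LI/N.
Φ_B = (2.420×10^-2 H)(4.13 A)/509 = 1.964×10^-4 Wb.

Φ_B ≈ 196 μWb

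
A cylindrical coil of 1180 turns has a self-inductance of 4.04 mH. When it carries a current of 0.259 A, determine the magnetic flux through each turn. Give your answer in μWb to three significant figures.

From L = NΦ_B/I, the flux per turn is Φ_B = LI/N.
Φ_B = (4.040×10^-3 H)(0.259 A)/1180 = 8.867×10^-7 Wb.

Φ_B ≈ 0.887 μWb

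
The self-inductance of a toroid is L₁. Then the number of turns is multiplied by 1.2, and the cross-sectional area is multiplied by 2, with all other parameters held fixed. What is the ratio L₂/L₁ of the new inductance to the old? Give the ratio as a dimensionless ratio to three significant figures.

L₂/L₁ = 2.88

For a toroid, L ∝ μᵣN²A/R.
L₂/L₁ = (1.2)^2 × (2) = 2.88.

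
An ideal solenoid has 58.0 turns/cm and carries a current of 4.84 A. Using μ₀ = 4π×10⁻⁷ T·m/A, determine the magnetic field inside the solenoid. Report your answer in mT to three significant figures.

Inside a long solenoid, B = μ₀nI.
B = (4π×10⁻⁷)(5.800×10^3 m⁻¹)(4.84 A) = 3.528×10^-2 T.

B ≈ 35.3 mT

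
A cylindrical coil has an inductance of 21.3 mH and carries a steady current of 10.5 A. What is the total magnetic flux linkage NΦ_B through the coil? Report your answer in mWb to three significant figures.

NΦ_B ≈ 224 mWb

From L = NΦ_B/I, the flux linkage is NΦ_B = LI.
NΦ_B = (2.130×10^-2 H)(10.5 A) = 0.2236 Wb.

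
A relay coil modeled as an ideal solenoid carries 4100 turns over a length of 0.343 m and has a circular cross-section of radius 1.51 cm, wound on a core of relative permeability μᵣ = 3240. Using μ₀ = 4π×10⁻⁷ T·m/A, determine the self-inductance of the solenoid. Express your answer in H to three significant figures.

L ≈ 143 H

A = πr² = π(1.510×10^-2 m)² = 7.163×10^-4 m².
For a long solenoid, L = μ₀μᵣN²A/ℓ.
L = (4π×10⁻⁷)(3240)(4100)²(7.163×10^-4)/(0.343 m) = 142.9 H.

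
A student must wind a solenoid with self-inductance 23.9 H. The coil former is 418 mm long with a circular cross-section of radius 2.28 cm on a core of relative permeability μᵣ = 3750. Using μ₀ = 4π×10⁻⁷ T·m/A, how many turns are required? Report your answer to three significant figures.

A = πr² = π(2.280×10^-2 m)² = 1.633×10^-3 m².
From L = μ₀μᵣN²A/ℓ, N = √(Lℓ / (μ₀μᵣA)).
N = √[(23.9)(0.418) / ((4π×10⁻⁷)(3750)×1.633×10^-3)] = √(1.298×10^6) ≈ 1139.3.

N ≈ 1140 turns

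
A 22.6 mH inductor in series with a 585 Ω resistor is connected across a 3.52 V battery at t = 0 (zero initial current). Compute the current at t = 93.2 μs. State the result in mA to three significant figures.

I ≈ 5.48 mA

τ = L/R = 2.260×10^-2/585 = 3.863×10^-5 s; final current I_∞ = ε/R = 3.52/585 = 6.017×10^-3 A.
I(t) = I_∞(1 − e^(−t/τ)) with t/τ = 2.412.
I = (6.017×10^-3)(1 − e^(−2.412)) = 5.478×10^-3 A.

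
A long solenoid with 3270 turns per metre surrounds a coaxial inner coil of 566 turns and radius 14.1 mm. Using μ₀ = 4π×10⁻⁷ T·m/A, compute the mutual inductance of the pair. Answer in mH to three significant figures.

The outer solenoid produces a uniform field B₁ = μ₀n₁I₁ across the inner coil,
so the flux linkage is N₂Φ = N₂B₁A₂ = μ₀n₁N₂A₂·I₁, giving M = μ₀n₁N₂A₂.
A₂ = πr² = π(1.410×10^-2 m)² = 6.246×10^-4 m².
M = (4π×10⁻⁷)(3270)(566)(6.246×10^-4) = 1.453×10^-3 H.

M ≈ 1.45 mH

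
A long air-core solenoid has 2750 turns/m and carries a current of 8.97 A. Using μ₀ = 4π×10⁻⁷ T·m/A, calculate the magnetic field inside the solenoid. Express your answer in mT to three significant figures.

Inside a long solenoid, B = μ₀nI.
B = (4π×10⁻⁷)(2.750×10^3 m⁻¹)(8.97 A) = 3.100×10^-2 T.

B ≈ 31.0 mT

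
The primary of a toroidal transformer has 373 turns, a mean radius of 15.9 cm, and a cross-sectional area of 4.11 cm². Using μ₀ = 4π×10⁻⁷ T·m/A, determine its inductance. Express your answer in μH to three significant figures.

For a thin toroid, L = μ₀N²A/(2πR).
L = (4π×10⁻⁷)(373)²(4.110×10^-4) / (2π×0.159 m) = 7.193×10^-5 H.

L ≈ 71.9 μH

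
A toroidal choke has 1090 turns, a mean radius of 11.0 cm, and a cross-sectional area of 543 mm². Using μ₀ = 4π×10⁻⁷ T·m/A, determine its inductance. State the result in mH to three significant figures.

L ≈ 1.17 mH

For a thin toroid, L = μ₀N²A/(2πR).
L = (4π×10⁻⁷)(1090)²(5.430×10^-4) / (2π×0.11 m) = 1.173×10^-3 H.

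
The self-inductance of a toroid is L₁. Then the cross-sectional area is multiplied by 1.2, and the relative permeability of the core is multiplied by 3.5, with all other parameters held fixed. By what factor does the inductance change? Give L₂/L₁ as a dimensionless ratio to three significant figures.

L₂/L₁ = 4.20

For a toroid, L ∝ μᵣN²A/R.
L₂/L₁ = (1.2) × (3.5) = 4.20.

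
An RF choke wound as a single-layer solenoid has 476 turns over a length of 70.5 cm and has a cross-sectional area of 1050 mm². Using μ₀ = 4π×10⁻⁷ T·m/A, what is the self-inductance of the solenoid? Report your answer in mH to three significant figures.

A = 1050 mm² = 1.050×10^-3 m².
For a long solenoid, L = μ₀N²A/ℓ.
L = (4π×10⁻⁷)(476)²(1.050×10^-3)/(0.705 m) = 4.241×10^-4 H.

L ≈ 0.424 mH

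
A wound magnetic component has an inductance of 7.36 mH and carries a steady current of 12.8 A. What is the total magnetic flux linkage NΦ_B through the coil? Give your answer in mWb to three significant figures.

NΦ_B ≈ 94.2 mWb

From L = NΦ_B/I, the flux linkage is NΦ_B = LI.
NΦ_B = (7.360×10^-3 H)(12.8 A) = 9.421×10^-2 Wb.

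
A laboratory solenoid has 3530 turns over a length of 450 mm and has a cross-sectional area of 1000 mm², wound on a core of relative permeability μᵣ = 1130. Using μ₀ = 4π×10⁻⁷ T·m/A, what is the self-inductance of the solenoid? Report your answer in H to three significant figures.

A = 1000 mm² = 1.000×10^-3 m².
For a long solenoid, L = μ₀μᵣN²A/ℓ.
L = (4π×10⁻⁷)(1130)(3530)²(1.000×10^-3)/(0.45 m) = 39.32 H.

L ≈ 39.3 H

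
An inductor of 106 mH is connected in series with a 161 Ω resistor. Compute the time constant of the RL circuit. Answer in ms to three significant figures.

τ ≈ 0.658 ms

τ = L/R = (0.106 H)/(161 Ω) = 6.584×10^-4 s.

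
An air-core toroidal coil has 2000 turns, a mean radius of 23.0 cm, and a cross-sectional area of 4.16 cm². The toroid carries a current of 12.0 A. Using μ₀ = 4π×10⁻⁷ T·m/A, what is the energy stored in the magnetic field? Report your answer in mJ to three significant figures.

L = μ₀N²A/(2πR) = (4π×10⁻⁷)(2000)²(4.160×10^-4)/(2π×0.23) = 1.447×10^-3 H.
U = ½LI² = ½(1.447×10^-3)(12.0)² = 0.1042 J.

U ≈ 104 mJ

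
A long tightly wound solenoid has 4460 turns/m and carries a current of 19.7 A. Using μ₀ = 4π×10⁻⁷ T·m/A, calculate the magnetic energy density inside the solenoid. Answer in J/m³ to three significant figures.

u ≈ 4850 J/m³

B = μ₀nI = (4π×10⁻⁷)(4.460×10^3)(19.7) = 0.1104 T.
u = B²/(2μ₀) = (0.1104)²/(2×4π×10⁻⁷) = 4.850×10^3 J/m³.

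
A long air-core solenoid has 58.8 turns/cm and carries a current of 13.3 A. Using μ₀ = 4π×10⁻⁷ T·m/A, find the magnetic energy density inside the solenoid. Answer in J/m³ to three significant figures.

u ≈ 3840 J/m³

B = μ₀nI = (4π×10⁻⁷)(5.880×10^3)(13.3) = 9.827×10^-2 T.
u = B²/(2μ₀) = (9.827×10^-2)²/(2×4π×10⁻⁷) = 3.843×10^3 J/m³.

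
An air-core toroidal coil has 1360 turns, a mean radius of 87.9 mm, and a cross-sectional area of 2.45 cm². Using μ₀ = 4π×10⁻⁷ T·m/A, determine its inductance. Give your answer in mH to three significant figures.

L ≈ 1.03 mH

For a thin toroid, L = μ₀N²A/(2πR).
L = (4π×10⁻⁷)(1360)²(2.450×10^-4) / (2π×8.790×10^-2 m) = 1.031×10^-3 H.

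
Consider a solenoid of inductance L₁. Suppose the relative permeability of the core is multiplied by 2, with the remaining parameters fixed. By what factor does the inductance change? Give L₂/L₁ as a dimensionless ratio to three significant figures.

For a solenoid, L ∝ μᵣN²A/ℓ.
L₂/L₁ = (2) = 2.00.

L₂/L₁ = 2.00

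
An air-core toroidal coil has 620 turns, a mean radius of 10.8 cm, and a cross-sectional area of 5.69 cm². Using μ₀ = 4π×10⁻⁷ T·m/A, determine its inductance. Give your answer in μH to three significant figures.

For a thin toroid, L = μ₀N²A/(2πR).
L = (4π×10⁻⁷)(620)²(5.690×10^-4) / (2π×0.108 m) = 4.050×10^-4 H.

L ≈ 405 μH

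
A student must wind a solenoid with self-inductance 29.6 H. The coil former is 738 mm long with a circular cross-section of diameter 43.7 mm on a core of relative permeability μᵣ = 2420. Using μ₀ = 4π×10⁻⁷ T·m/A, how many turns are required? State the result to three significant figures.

A = π(d/2)² = π(2.185×10^-2 m)² = 1.500×10^-3 m².
From L = μ₀μᵣN²A/ℓ, N = √(Lℓ / (μ₀μᵣA)).
N = √[(29.6)(0.738) / ((4π×10⁻⁷)(2420)×1.500×10^-3)] = √(4.789×10^6) ≈ 2188.4.

N ≈ 2190 turns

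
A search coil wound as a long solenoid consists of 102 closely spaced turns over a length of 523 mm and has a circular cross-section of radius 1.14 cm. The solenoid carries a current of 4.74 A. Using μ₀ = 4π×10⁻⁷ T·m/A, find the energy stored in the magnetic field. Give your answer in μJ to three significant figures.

A = πr² = π(1.140×10^-2 m)² = 4.083×10^-4 m².
L = μ₀N²A/ℓ = (4π×10⁻⁷)(102)²(4.083×10^-4)/(0.523) = 1.021×10^-5 H.
U = ½LI² = ½(1.021×10^-5)(4.74)² = 1.147×10^-4 J.

U ≈ 115 μJ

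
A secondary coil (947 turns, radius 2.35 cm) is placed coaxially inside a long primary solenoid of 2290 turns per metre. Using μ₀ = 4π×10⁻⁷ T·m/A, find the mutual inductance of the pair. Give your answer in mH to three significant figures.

M ≈ 4.73 mH

The outer solenoid produces a uniform field B₁ = μ₀n₁I₁ across the inner coil,
so the flux linkage is N₂Φ = N₂B₁A₂ = μ₀n₁N₂A₂·I₁, giving M = μ₀n₁N₂A₂.
A₂ = πr² = π(2.350×10^-2 m)² = 1.7349×10^-3 m².
M = (4π×10⁻⁷)(2290)(947)(1.7349×10^-3) = 4.728×10^-3 H.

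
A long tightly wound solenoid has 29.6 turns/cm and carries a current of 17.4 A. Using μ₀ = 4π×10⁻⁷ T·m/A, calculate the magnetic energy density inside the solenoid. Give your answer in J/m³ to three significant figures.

B = μ₀nI = (4π×10⁻⁷)(2.960×10^3)(17.4) = 6.472×10^-2 T.
u = B²/(2μ₀) = (6.472×10^-2)²/(2×4π×10⁻⁷) = 1.667×10^3 J/m³.

u ≈ 1670 J/m³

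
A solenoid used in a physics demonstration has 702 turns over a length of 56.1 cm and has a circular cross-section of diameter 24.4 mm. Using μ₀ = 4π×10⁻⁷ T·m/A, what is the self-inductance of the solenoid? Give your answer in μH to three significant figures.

A = π(d/2)² = π(1.220×10^-2 m)² = 4.676×10^-4 m².
For a long solenoid, L = μ₀N²A/ℓ.
L = (4π×10⁻⁷)(702)²(4.676×10^-4)/(0.561 m) = 5.162×10^-4 H.

L ≈ 516 μH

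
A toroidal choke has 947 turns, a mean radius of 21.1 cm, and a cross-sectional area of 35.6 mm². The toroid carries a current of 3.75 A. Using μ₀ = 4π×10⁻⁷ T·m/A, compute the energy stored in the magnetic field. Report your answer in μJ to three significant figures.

U ≈ 213 μJ

L = μ₀N²A/(2πR) = (4π×10⁻⁷)(947)²(3.560×10^-5)/(2π×0.211) = 3.026×10^-5 H.
U = ½LI² = ½(3.026×10^-5)(3.75)² = 2.128×10^-4 J.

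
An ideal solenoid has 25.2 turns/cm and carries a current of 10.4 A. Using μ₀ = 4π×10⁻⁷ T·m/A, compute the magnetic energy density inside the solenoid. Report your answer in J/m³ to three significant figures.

u ≈ 432 J/m³

B = μ₀nI = (4π×10⁻⁷)(2.520×10^3)(10.4) = 3.293×10^-2 T.
u = B²/(2μ₀) = (3.293×10^-2)²/(2×4π×10⁻⁷) = 431.6 J/m³.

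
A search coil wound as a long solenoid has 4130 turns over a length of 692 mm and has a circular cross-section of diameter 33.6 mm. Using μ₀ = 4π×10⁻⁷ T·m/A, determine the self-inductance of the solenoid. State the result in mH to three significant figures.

L ≈ 27.5 mH

A = π(d/2)² = π(1.680×10^-2 m)² = 8.867×10^-4 m².
For a long solenoid, L = μ₀N²A/ℓ.
L = (4π×10⁻⁷)(4130)²(8.867×10^-4)/(0.692 m) = 2.746×10^-2 H.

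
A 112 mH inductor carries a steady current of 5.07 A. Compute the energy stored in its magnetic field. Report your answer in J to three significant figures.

Stored magnetic energy: U = ½LI².
U = ½(0.112 H)(5.07 A)² = 1.439 J.

U ≈ 1.44 J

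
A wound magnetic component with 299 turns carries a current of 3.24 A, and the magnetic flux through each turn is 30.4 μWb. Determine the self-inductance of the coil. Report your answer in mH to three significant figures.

L ≈ 2.81 mH

Self-inductance is defined by L = NΦ_B/I (flux linkage over current).
L = (299)(3.040×10^-5 Wb)/(3.24 A) = 2.805×10^-3 H.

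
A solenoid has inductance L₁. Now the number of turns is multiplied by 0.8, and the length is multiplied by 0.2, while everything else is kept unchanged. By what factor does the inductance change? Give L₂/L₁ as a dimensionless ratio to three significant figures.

L₂/L₁ = 3.20

For a solenoid, L ∝ μᵣN²A/ℓ.
L₂/L₁ = (0.8)^2 × (0.2)^-1 = 3.20.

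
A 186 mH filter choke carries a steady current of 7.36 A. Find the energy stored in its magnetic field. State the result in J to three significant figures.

U ≈ 5.04 J

Stored magnetic energy: U = ½LI².
U = ½(0.186 H)(7.36 A)² = 5.038 J.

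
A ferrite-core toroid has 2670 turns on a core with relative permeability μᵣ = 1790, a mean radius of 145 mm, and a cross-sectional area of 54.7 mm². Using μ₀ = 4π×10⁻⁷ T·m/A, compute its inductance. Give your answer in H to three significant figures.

L ≈ 0.963 H

For a thin toroid, L = μ₀μᵣN²A/(2πR).
L = (4π×10⁻⁷)(1790)(2670)²(5.470×10^-5) / (2π×0.145 m) = 0.9628 H.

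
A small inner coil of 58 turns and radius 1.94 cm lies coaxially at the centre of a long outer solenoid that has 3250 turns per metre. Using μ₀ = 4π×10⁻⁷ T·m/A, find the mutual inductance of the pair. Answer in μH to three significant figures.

The outer solenoid produces a uniform field B₁ = μ₀n₁I₁ across the inner coil,
so the flux linkage is N₂Φ = N₂B₁A₂ = μ₀n₁N₂A₂·I₁, giving M = μ₀n₁N₂A₂.
A₂ = πr² = π(1.940×10^-2 m)² = 1.182×10^-3 m².
M = (4π×10⁻⁷)(3250)(58)(1.182×10^-3) = 2.801×10^-4 H.

M ≈ 280 μH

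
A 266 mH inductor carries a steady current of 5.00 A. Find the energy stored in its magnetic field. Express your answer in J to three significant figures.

U ≈ 3.33 J

Stored magnetic energy: U = ½LI².
U = ½(0.266 H)(5.00 A)² = 3.325 J.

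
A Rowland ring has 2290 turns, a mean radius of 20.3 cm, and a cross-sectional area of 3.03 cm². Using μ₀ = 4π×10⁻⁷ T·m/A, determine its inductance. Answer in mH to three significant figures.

For a thin toroid, L = μ₀N²A/(2πR).
L = (4π×10⁻⁷)(2290)²(3.030×10^-4) / (2π×0.203 m) = 1.565×10^-3 H.

L ≈ 1.57 mH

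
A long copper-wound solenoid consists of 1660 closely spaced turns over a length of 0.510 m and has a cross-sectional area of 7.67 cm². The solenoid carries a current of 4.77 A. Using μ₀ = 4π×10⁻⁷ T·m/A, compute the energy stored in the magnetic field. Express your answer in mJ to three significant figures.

U ≈ 59.2 mJ

A = 7.67 cm² = 7.670×10^-4 m².
L = μ₀N²A/ℓ = (4π×10⁻⁷)(1660)²(7.670×10^-4)/(0.51) = 5.208×10^-3 H.
U = ½LI² = ½(5.208×10^-3)(4.77)² = 5.9246×10^-2 J.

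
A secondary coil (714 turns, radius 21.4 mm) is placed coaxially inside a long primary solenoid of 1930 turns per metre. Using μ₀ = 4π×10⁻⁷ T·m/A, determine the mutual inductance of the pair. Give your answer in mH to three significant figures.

The outer solenoid produces a uniform field B₁ = μ₀n₁I₁ across the inner coil,
so the flux linkage is N₂Φ = N₂B₁A₂ = μ₀n₁N₂A₂·I₁, giving M = μ₀n₁N₂A₂.
A₂ = πr² = π(2.140×10^-2 m)² = 1.439×10^-3 m².
M = (4π×10⁻⁷)(1930)(714)(1.439×10^-3) = 2.491×10^-3 H.

M ≈ 2.49 mH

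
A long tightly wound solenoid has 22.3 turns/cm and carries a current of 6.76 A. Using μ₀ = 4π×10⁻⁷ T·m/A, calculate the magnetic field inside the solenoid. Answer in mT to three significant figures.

Inside a long solenoid, B = μ₀nI.
B = (4π×10⁻⁷)(2.230×10^3 m⁻¹)(6.76 A) = 1.894×10^-2 T.

B ≈ 18.9 mT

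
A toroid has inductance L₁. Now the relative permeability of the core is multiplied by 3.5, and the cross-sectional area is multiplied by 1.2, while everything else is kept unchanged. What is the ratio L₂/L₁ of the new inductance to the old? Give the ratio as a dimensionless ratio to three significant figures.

L₂/L₁ = 4.20

For a toroid, L ∝ μᵣN²A/R.
L₂/L₁ = (3.5) × (1.2) = 4.20.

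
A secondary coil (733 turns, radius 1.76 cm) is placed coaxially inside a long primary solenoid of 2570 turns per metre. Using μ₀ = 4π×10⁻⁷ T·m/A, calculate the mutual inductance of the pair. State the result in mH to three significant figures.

The outer solenoid produces a uniform field B₁ = μ₀n₁I₁ across the inner coil,
so the flux linkage is N₂Φ = N₂B₁A₂ = μ₀n₁N₂A₂·I₁, giving M = μ₀n₁N₂A₂.
A₂ = πr² = π(1.760×10^-2 m)² = 9.731×10^-4 m².
M = (4π×10⁻⁷)(2570)(733)(9.731×10^-4) = 2.304×10^-3 H.

M ≈ 2.30 mH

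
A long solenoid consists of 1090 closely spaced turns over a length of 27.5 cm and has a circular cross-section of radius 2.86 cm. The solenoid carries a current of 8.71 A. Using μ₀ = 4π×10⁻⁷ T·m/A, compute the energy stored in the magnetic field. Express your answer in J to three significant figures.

U ≈ 0.529 J

A = πr² = π(2.860×10^-2 m)² = 2.570×10^-3 m².
L = μ₀N²A/ℓ = (4π×10⁻⁷)(1090)²(2.570×10^-3)/(0.275) = 1.395×10^-2 H.
U = ½LI² = ½(1.395×10^-2)(8.71)² = 0.5292 J.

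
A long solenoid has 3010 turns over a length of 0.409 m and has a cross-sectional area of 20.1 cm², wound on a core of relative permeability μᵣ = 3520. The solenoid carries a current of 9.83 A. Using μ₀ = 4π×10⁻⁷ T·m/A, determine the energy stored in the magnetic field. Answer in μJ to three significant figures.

U ≈ 9520000000 μJ

A = 20.1 cm² = 2.010×10^-3 m².
L = μ₀μᵣN²A/ℓ = (4π×10⁻⁷)(3520)(3010)²(2.010×10^-3)/(0.409) = 197 H.
U = ½LI² = ½(197)(9.83)² = 9.516×10^3 J.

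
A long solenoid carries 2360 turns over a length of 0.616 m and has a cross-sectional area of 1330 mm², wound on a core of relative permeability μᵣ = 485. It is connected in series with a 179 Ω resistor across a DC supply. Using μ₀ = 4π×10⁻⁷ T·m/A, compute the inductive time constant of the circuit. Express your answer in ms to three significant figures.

A = 1330 mm² = 1.330×10^-3 m².
L = μ₀μᵣN²A/ℓ = (4π×10⁻⁷)(485)(2360)²(1.330×10^-3)/(0.616) = 7.329 H.
τ = L/R = (7.329)/(179) = 4.094×10^-2 s.

τ ≈ 40.9 ms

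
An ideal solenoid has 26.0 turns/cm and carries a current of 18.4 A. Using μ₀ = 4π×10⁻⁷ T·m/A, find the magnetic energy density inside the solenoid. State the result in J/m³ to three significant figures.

u ≈ 1440 J/m³

B = μ₀nI = (4π×10⁻⁷)(2.600×10^3)(18.4) = 6.012×10^-2 T.
u = B²/(2μ₀) = (6.012×10^-2)²/(2×4π×10⁻⁷) = 1.438×10^3 J/m³.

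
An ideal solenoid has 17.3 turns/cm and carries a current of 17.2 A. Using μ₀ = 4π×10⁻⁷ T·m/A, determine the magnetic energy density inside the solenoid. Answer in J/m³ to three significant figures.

B = μ₀nI = (4π×10⁻⁷)(1.730×10^3)(17.2) = 3.739×10^-2 T.
u = B²/(2μ₀) = (3.739×10^-2)²/(2×4π×10⁻⁷) = 556.3 J/m³.

u ≈ 556 J/m³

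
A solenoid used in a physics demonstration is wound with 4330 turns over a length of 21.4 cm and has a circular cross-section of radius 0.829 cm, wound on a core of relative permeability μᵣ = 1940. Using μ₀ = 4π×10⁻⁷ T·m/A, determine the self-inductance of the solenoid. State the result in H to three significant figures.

A = πr² = π(8.290×10^-3 m)² = 2.159×10^-4 m².
For a long solenoid, L = μ₀μᵣN²A/ℓ.
L = (4π×10⁻⁷)(1940)(4330)²(2.159×10^-4)/(0.214 m) = 46.11 H.

L ≈ 46.1 H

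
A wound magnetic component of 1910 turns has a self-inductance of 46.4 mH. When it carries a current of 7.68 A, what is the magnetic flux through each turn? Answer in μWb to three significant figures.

Φ_B ≈ 187 μWb

From L = NΦ_B/I, the flux per turn is Φ_B = LI/N.
Φ_B = (4.640×10^-2 H)(7.68 A)/1910 = 1.866×10^-4 Wb.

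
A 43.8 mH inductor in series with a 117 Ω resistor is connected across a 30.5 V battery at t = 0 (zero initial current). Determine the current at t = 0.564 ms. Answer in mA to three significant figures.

τ = L/R = 4.380×10^-2/117 = 3.744×10^-4 s; final current I_∞ = ε/R = 30.5/117 = 0.2607 A.
I(t) = I_∞(1 − e^(−t/τ)) with t/τ = 1.507.
I = (0.2607)(1 − e^(−1.507)) = 0.2029 A.

I ≈ 203 mA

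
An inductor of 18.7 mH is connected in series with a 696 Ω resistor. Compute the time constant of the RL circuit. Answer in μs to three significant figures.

τ = L/R = (1.870×10^-2 H)/(696 Ω) = 2.687×10^-5 s.

τ ≈ 26.9 μs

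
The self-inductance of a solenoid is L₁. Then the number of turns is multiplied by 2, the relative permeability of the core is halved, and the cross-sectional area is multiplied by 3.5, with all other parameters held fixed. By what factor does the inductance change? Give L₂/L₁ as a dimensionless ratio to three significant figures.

L₂/L₁ = 7.00

For a solenoid, L ∝ μᵣN²A/ℓ.
L₂/L₁ = (2)^2 × (0.5) × (3.5) = 7.00.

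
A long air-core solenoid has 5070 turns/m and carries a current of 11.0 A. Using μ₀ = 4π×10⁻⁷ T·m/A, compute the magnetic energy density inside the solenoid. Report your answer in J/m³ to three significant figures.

B = μ₀nI = (4π×10⁻⁷)(5.070×10^3)(11.0) = 7.008×10^-2 T.
u = B²/(2μ₀) = (7.008×10^-2)²/(2×4π×10⁻⁷) = 1.954×10^3 J/m³.

u ≈ 1950 J/m³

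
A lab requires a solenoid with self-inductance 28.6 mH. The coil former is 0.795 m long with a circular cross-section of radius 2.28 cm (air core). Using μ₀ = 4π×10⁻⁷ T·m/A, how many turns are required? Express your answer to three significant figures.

N ≈ 3330 turns

A = πr² = π(2.280×10^-2 m)² = 1.633×10^-3 m².
From L = μ₀N²A/ℓ, N = √(Lℓ / (μ₀A)).
N = √[(2.860×10^-2)(0.795) / ((4π×10⁻⁷)×1.633×10^-3)] = √(1.108×10^7) ≈ 3328.5.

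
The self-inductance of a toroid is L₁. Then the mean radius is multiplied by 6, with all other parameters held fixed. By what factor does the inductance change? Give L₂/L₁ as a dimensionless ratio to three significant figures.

For a toroid, L ∝ μᵣN²A/R.
L₂/L₁ = (6)^-1 = 0.167.

L₂/L₁ = 0.167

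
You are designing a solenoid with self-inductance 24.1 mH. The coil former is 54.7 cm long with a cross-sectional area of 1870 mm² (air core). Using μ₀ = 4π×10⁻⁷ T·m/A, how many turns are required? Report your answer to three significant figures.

N ≈ 2370 turns

A = 1870 mm² = 1.870×10^-3 m².
From L = μ₀N²A/ℓ, N = √(Lℓ / (μ₀A)).
N = √[(2.410×10^-2)(0.547) / ((4π×10⁻⁷)×1.870×10^-3)] = √(5.610×10^6) ≈ 2368.5.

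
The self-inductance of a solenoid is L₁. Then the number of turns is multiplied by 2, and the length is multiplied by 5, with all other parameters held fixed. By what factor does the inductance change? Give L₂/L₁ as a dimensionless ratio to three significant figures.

For a solenoid, L ∝ μᵣN²A/ℓ.
L₂/L₁ = (2)^2 × (5)^-1 = 0.800.

L₂/L₁ = 0.800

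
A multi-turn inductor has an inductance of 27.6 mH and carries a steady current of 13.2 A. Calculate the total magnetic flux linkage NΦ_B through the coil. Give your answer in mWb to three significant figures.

NΦ_B ≈ 364 mWb

From L = NΦ_B/I, the flux linkage is NΦ_B = LI.
NΦ_B = (2.760×10^-2 H)(13.2 A) = 0.3643 Wb.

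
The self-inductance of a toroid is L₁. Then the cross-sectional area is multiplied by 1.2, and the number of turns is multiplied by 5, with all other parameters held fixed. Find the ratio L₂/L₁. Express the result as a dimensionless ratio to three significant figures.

For a toroid, L ∝ μᵣN²A/R.
L₂/L₁ = (1.2) × (5)^2 = 30.0.

L₂/L₁ = 30.0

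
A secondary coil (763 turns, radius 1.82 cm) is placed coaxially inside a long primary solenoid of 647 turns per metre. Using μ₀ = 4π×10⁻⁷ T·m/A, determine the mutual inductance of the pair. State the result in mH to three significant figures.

M ≈ 0.646 mH

The outer solenoid produces a uniform field B₁ = μ₀n₁I₁ across the inner coil,
so the flux linkage is N₂Φ = N₂B₁A₂ = μ₀n₁N₂A₂·I₁, giving M = μ₀n₁N₂A₂.
A₂ = πr² = π(1.820×10^-2 m)² = 1.041×10^-3 m².
M = (4π×10⁻⁷)(647)(763)(1.041×10^-3) = 6.456×10^-4 H.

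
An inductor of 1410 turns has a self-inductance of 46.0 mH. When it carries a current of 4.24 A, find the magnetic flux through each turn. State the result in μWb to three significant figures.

Φ_B ≈ 138 μWb

From L = NΦ_B/I, the flux per turn is Φ_B = LI/N.
Φ_B = (4.600×10^-2 H)(4.24 A)/1410 = 1.383×10^-4 Wb.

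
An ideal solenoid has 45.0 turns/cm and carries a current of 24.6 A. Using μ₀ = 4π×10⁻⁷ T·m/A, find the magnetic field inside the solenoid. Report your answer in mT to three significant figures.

Inside a long solenoid, B = μ₀nI.
B = (4π×10⁻⁷)(4.500×10^3 m⁻¹)(24.6 A) = 0.1391 T.

B ≈ 139 mT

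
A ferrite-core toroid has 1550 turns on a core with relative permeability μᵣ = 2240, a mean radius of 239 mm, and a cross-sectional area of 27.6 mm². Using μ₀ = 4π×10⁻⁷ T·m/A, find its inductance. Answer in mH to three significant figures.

L ≈ 124 mH

For a thin toroid, L = μ₀μᵣN²A/(2πR).
L = (4π×10⁻⁷)(2240)(1550)²(2.760×10^-5) / (2π×0.239 m) = 0.1243 H.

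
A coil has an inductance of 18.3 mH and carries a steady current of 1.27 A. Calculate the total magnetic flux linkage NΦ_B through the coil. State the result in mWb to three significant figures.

From L = NΦ_B/I, the flux linkage is NΦ_B = LI.
NΦ_B = (1.830×10^-2 H)(1.27 A) = 2.324×10^-2 Wb.

NΦ_B ≈ 23.2 mWb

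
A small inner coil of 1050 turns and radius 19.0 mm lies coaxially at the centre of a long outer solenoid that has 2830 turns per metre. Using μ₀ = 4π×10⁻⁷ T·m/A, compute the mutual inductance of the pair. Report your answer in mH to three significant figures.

M ≈ 4.23 mH

The outer solenoid produces a uniform field B₁ = μ₀n₁I₁ across the inner coil,
so the flux linkage is N₂Φ = N₂B₁A₂ = μ₀n₁N₂A₂·I₁, giving M = μ₀n₁N₂A₂.
A₂ = πr² = π(1.900×10^-2 m)² = 1.134×10^-3 m².
M = (4π×10⁻⁷)(2830)(1050)(1.134×10^-3) = 4.2349×10^-3 H.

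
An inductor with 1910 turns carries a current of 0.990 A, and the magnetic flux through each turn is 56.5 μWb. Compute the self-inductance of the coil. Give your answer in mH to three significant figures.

L ≈ 109 mH

Self-inductance is defined by L = NΦ_B/I (flux linkage over current).
L = (1910)(5.650×10^-5 Wb)/(0.990 A) = 0.109 H.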